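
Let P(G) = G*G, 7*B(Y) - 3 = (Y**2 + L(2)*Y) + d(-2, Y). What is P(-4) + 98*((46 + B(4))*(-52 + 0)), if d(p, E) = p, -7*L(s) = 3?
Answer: -245528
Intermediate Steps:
L(s) = -3/7 (L(s) = -1/7*3 = -3/7)
B(Y) = 1/7 - 3*Y/49 + Y**2/7 (B(Y) = 3/7 + ((Y**2 - 3*Y/7) - 2)/7 = 3/7 + (-2 + Y**2 - 3*Y/7)/7 = 3/7 + (-2/7 - 3*Y/49 + Y**2/7) = 1/7 - 3*Y/49 + Y**2/7)
P(G) = G**2
P(-4) + 98*((46 + B(4))*(-52 + 0)) = (-4)**2 + 98*((46 + (1/7 - 3/49*4 + (1/7)*4**2))*(-52 + 0)) = 16 + 98*((46 + (1/7 - 12/49 + (1/7)*16))*(-52)) = 16 + 98*((46 + (1/7 - 12/49 + 16/7))*(-52)) = 16 + 98*((46 + 107/49)*(-52)) = 16 + 98*((2361/49)*(-52)) = 16 + 98*(-122772/49) = 16 - 245544 = -245528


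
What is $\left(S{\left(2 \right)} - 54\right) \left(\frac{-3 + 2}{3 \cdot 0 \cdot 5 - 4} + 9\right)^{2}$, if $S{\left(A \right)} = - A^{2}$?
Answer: $- \frac{39701}{8} \approx -4962.6$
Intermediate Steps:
$\left(S{\left(2 \right)} - 54\right) \left(\frac{-3 + 2}{3 \cdot 0 \cdot 5 - 4} + 9\right)^{2} = \left(- 2^{2} - 54\right) \left(\frac{-3 + 2}{3 \cdot 0 \cdot 5 - 4} + 9\right)^{2} = \left(\left(-1\right) 4 - 54\right) \left(- \frac{1}{0 \cdot 5 - 4} + 9\right)^{2} = \left(-4 - 54\right) \left(- \frac{1}{0 - 4} + 9\right)^{2} = - 58 \left(- \frac{1}{-4} + 9\right)^{2} = - 58 \left(\left(-1\right) \left(- \frac{1}{4}\right) + 9\right)^{2} = - 58 \left(\frac{1}{4} + 9\right)^{2} = - 58 \left(\frac{37}{4}\right)^{2} = \left(-58\right) \frac{1369}{16} = - \frac{39701}{8}$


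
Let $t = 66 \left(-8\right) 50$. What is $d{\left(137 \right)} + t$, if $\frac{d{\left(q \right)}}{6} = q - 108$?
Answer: $-26226$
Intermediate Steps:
$t = -26400$ ($t = \left(-528\right) 50 = -26400$)
$d{\left(q \right)} = -648 + 6 q$ ($d{\left(q \right)} = 6 \left(q - 108\right) = 6 \left(-108 + q\right) = -648 + 6 q$)
$d{\left(137 \right)} + t = \left(-648 + 6 \cdot 137\right) - 26400 = \left(-648 + 822\right) - 26400 = 174 - 26400 = -26226$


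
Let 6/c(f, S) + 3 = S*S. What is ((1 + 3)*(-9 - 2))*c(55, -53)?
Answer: -132/1403 ≈ -0.094084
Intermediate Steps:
c(f, S) = 6/(-3 + S**2) (c(f, S) = 6/(-3 + S*S) = 6/(-3 + S**2))
((1 + 3)*(-9 - 2))*c(55, -53) = ((1 + 3)*(-9 - 2))*(6/(-3 + (-53)**2)) = (4*(-11))*(6/(-3 + 2809)) = -264/2806 = -44*3/1403 = -132/1403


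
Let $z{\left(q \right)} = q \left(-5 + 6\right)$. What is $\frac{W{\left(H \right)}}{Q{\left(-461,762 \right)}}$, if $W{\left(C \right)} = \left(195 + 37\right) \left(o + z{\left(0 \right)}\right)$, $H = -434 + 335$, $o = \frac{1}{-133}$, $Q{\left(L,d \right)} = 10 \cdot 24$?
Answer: $- \frac{29}{3990} \approx -0.0072682$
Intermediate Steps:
$Q{\left(L,d \right)} = 240$
$z{\left(q \right)} = q$ ($z{\left(q \right)} = q 1 = q$)
$o = - \frac{1}{133} \approx -0.0075188$
$H = -99$
$W{\left(C \right)} = - \frac{232}{133}$ ($W{\left(C \right)} = \left(195 + 37\right) \left(- \frac{1}{133} + 0\right) = 232 \left(- \frac{1}{133}\right) = - \frac{232}{133}$)
$\frac{W{\left(H \right)}}{Q{\left(-461,762 \right)}} = - \frac{232}{133 \cdot 240} = \left(- \frac{232}{133}\right) \frac{1}{240} = - \frac{29}{3990}$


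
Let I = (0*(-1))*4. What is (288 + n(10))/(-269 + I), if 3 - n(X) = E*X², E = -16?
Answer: -1891/269 ≈ -7.0297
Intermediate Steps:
I = 0 (I = 0*4 = 0)
n(X) = 3 + 16*X² (n(X) = 3 - (-16)*X² = 3 + 16*X²)
(288 + n(10))/(-269 + I) = (288 + (3 + 16*10²))/(-269 + 0) = (288 + (3 + 16*100))/(-269) = (288 + (3 + 1600))*(-1/269) = (288 + 1603)*(-1/269) = 1891*(-1/269) = -1891/269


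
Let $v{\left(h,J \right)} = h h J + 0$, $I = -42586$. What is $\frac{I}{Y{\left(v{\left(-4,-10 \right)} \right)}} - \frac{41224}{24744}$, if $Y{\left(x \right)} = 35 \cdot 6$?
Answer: $- \frac{22133438}{108255} \approx -204.46$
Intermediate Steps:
$v{\left(h,J \right)} = J h^{2}$ ($v{\left(h,J \right)} = h^{2} J + 0 = J h^{2} + 0 = J h^{2}$)
$Y{\left(x \right)} = 210$
$\frac{I}{Y{\left(v{\left(-4,-10 \right)} \right)}} - \frac{41224}{24744} = - \frac{42586}{210} - \frac{41224}{24744} = \left(-42586\right) \frac{1}{210} - \frac{5153}{3093} = - \frac{21293}{105} - \frac{5153}{3093} = - \frac{22133438}{108255}$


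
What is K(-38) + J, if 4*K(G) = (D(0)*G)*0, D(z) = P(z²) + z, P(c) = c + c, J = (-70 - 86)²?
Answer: 24336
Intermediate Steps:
J = 24336 (J = (-156)² = 24336)
P(c) = 2*c
D(z) = z + 2*z² (D(z) = 2*z² + z = z + 2*z²)
K(G) = 0 (K(G) = (((0*(1 + 2*0))*G)*0)/4 = (((0*(1 + 0))*G)*0)/4 = (((0*1)*G)*0)/4 = ((0*G)*0)/4 = (0*0)/4 = (¼)*0 = 0)
K(-38) + J = 0 + 24336 = 24336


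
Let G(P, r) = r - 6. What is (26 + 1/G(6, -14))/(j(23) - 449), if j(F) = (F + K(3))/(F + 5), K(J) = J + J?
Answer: -1211/20905 ≈ -0.057929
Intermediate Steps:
G(P, r) = -6 + r
K(J) = 2*J
j(F) = (6 + F)/(5 + F) (j(F) = (F + 2*3)/(F + 5) = (F + 6)/(5 + F) = (6 + F)/(5 + F))
(26 + 1/G(6, -14))/(j(23) - 449) = (26 + 1/(-6 - 14))/((6 + 23)/(5 + 23) - 449) = (26 + 1/(-20))/(29/28 - 449) = (26 - 1/20)/((1/28)*29 - 449) = 519/(20*(29/28 - 449)) = 519/(20*(-12543/28)) = (519/20)*(-28/12543) = -1211/20905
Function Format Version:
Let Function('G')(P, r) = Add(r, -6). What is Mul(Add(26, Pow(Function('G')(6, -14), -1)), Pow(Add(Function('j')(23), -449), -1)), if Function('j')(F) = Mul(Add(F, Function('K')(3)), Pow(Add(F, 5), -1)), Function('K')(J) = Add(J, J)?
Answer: Rational(-1211, 20905) ≈ -0.057929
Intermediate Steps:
Function('G')(P, r) = Add(-6, r)
Function('K')(J) = Mul(2, J)
Function('j')(F) = Mul(Pow(Add(5, F), -1), Add(6, F)) (Function('j')(F) = Mul(Add(F, Mul(2, 3)), Pow(Add(F, 5), -1)) = Mul(Add(F, 6), Pow(Add(5, F), -1)) = Mul(Add(6, F), Pow(Add(5, F), -1)) = Mul(Pow(Add(5, F), -1), Add(6, F)))
Mul(Add(26, Pow(Function('G')(6, -14), -1)), Pow(Add(Function('j')(23), -449), -1)) = Mul(Add(26, Pow(Add(-6, -14), -1)), Pow(Add(Mul(Pow(Add(5, 23), -1), Add(6, 23)), -449), -1)) = Mul(Add(26, Pow(-20, -1)), Pow(Add(Mul(Pow(28, -1), 29), -449), -1)) = Mul(Add(26, Rational(-1, 20)), Pow(Add(Mul(Rational(1, 28), 29), -449), -1)) = Mul(Rational(519, 20), Pow(Add(Rational(29, 28), -449), -1)) = Mul(Rational(519, 20), Pow(Rational(-12543, 28), -1)) = Mul(Rational(519, 20), Rational(-28, 12543)) = Rational(-1211, 20905)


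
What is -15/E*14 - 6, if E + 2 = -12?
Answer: 9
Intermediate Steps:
E = -14 (E = -2 - 12 = -14)
-15/E*14 - 6 = -15/(-14)*14 - 6 = -15*(-1/14)*14 - 6 = (15/14)*14 - 6 = 15 - 6 = 9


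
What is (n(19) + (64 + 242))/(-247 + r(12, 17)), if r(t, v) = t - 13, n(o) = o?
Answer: -325/248 ≈ -1.3105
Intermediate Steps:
r(t, v) = -13 + t
(n(19) + (64 + 242))/(-247 + r(12, 17)) = (19 + (64 + 242))/(-247 + (-13 + 12)) = (19 + 306)/(-247 - 1) = 325/(-248) = 325*(-1/248) = -325/248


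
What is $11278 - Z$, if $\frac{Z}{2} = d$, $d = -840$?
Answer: $12958$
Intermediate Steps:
$Z = -1680$ ($Z = 2 \left(-840\right) = -1680$)
$11278 - Z = 11278 - -1680 = 11278 + 1680 = 12958$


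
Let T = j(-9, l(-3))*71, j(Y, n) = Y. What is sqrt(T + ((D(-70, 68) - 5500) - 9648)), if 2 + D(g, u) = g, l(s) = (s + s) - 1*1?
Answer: I*sqrt(15859) ≈ 125.93*I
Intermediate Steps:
l(s) = -1 + 2*s (l(s) = 2*s - 1 = -1 + 2*s)
T = -639 (T = -9*71 = -639)
D(g, u) = -2 + g
sqrt(T + ((D(-70, 68) - 5500) - 9648)) = sqrt(-639 + (((-2 - 70) - 5500) - 9648)) = sqrt(-639 + ((-72 - 5500) - 9648)) = sqrt(-639 + (-5572 - 9648)) = sqrt(-639 - 15220) = sqrt(-15859) = I*sqrt(15859)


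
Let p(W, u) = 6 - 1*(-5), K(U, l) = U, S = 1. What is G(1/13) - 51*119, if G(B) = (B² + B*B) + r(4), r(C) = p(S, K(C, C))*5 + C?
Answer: -1015688/169 ≈ -6010.0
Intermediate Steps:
p(W, u) = 11 (p(W, u) = 6 + 5 = 11)
r(C) = 55 + C (r(C) = 11*5 + C = 55 + C)
G(B) = 59 + 2*B² (G(B) = (B² + B*B) + (55 + 4) = (B² + B²) + 59 = 2*B² + 59 = 59 + 2*B²)
G(1/13) - 51*119 = (59 + 2*(1/13)²) - 51*119 = (59 + 2*(1/13)²) - 6069 = (59 + 2*(1/169)) - 6069 = (59 + 2/169) - 6069 = 9973/169 - 6069 = -1015688/169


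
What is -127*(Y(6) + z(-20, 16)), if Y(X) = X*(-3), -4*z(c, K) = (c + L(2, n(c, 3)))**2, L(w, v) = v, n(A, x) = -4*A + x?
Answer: 513207/4 ≈ 1.2830e+5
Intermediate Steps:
n(A, x) = x - 4*A
z(c, K) = -(3 - 3*c)**2/4 (z(c, K) = -(c + (3 - 4*c))**2/4 = -(3 - 3*c)**2/4)
Y(X) = -3*X
-127*(Y(6) + z(-20, 16)) = -127*(-3*6 - 9*(-1 - 20)**2/4) = -127*(-18 - 9/4*(-21)**2) = -127*(-18 - 9/4*441) = -127*(-18 - 3969/4) = -127*(-4041/4) = 513207/4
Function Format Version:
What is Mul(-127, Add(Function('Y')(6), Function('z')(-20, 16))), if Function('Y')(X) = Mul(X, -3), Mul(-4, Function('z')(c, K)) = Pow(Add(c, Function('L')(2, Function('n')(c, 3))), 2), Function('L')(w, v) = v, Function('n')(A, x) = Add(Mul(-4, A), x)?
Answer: Rational(513207, 4) ≈ 1.2830e+5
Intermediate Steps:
Function('n')(A, x) = Add(x, Mul(-4, A))
Function('z')(c, K) = Mul(Rational(-1, 4), Pow(Add(3, Mul(-3, c)), 2)) (Function('z')(c, K) = Mul(Rational(-1, 4), Pow(Add(c, Add(3, Mul(-4, c))), 2)) = Mul(Rational(-1, 4), Pow(Add(3, Mul(-3, c)), 2)))
Function('Y')(X) = Mul(-3, X)
Mul(-127, Add(Function('Y')(6), Function('z')(-20, 16))) = Mul(-127, Add(Mul(-3, 6), Mul(Rational(-9, 4), Pow(Add(-1, -20), 2)))) = Mul(-127, Add(-18, Mul(Rational(-9, 4), Pow(-21, 2)))) = Mul(-127, Add(-18, Mul(Rational(-9, 4), 441))) = Mul(-127, Add(-18, Rational(-3969, 4))) = Mul(-127, Rational(-4041, 4)) = Rational(513207, 4)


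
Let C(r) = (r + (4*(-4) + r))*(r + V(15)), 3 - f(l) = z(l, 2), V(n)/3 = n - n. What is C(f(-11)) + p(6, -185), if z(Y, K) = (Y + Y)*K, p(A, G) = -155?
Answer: 3511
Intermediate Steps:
V(n) = 0 (V(n) = 3*(n - n) = 3*0 = 0)
z(Y, K) = 2*K*Y (z(Y, K) = (2*Y)*K = 2*K*Y)
f(l) = 3 - 4*l (f(l) = 3 - 2*2*l = 3 - 4*l)
C(r) = r*(-16 + 2*r) (C(r) = (r + (4*(-4) + r))*(r + 0) = (r + (-16 + r))*r = (-16 + 2*r)*r = r*(-16 + 2*r))
C(f(-11)) + p(6, -185) = 2*(3 - 4*(-11))*(-8 + (3 - 4*(-11))) - 155 = 2*(3 + 44)*(-8 + (3 + 44)) - 155 = 2*47*(-8 + 47) - 155 = 2*47*39 - 155 = 3666 - 155 = 3511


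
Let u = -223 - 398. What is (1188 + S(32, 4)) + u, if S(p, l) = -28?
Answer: 539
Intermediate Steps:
u = -621
(1188 + S(32, 4)) + u = (1188 - 28) - 621 = 1160 - 621 = 539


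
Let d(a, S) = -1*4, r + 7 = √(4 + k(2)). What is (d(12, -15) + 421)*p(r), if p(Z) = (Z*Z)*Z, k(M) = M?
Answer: -195573 + 63801*√6 ≈ -39293.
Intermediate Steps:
r = -7 + √6 (r = -7 + √(4 + 2) = -7 + √6 ≈ -4.5505)
p(Z) = Z³ (p(Z) = Z²*Z = Z³)
d(a, S) = -4
(d(12, -15) + 421)*p(r) = (-4 + 421)*(-7 + √6)³ = 417*(-7 + √6)³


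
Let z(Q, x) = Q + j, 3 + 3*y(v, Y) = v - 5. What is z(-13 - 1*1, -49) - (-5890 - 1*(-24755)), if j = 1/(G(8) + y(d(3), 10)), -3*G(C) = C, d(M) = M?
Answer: -245430/13 ≈ -18879.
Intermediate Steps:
y(v, Y) = -8/3 + v/3 (y(v, Y) = -1 + (v - 5)/3 = -1 + (-5 + v)/3 = -1 + (-5/3 + v/3) = -8/3 + v/3)
G(C) = -C/3
j = -3/13 (j = 1/(-⅓*8 + (-8/3 + (⅓)*3)) = 1/(-8/3 + (-8/3 + 1)) = 1/(-8/3 - 5/3) = 1/(-13/3) = -3/13 ≈ -0.23077)
z(Q, x) = -3/13 + Q (z(Q, x) = Q - 3/13 = -3/13 + Q)
z(-13 - 1*1, -49) - (-5890 - 1*(-24755)) = (-3/13 + (-13 - 1*1)) - (-5890 - 1*(-24755)) = (-3/13 + (-13 - 1)) - (-5890 + 24755) = (-3/13 - 14) - 1*18865 = -185/13 - 18865 = -245430/13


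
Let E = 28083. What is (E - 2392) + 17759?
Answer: 43450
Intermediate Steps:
(E - 2392) + 17759 = (28083 - 2392) + 17759 = 25691 + 17759 = 43450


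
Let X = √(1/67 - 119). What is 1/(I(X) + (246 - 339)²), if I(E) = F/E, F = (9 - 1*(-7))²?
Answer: 17237457/149087863321 + 128*I*√133531/149087863321 ≈ 0.00011562 + 3.1373e-7*I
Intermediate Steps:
X = 2*I*√133531/67 (X = √(1/67 - 119) = √(-7972/67) = 2*I*√133531/67 ≈ 10.908*I)
F = 256 (F = (9 + 7)² = 16² = 256)
I(E) = 256/E
1/(I(X) + (246 - 339)²) = 1/(256/((2*I*√133531/67)) + (246 - 339)²) = 1/(256*(-I*√133531/3986) + (-93)²) = 1/(-128*I*√133531/1993 + 8649) = 1/(8649 - 128*I*√133531/1993)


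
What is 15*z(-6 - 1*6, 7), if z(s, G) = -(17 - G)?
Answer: -150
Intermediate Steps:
z(s, G) = -17 + G
15*z(-6 - 1*6, 7) = 15*(-17 + 7) = 15*(-10) = -150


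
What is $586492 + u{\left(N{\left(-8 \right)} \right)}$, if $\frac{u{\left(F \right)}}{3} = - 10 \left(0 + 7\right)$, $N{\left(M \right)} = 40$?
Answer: $586282$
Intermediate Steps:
$u{\left(F \right)} = -210$ ($u{\left(F \right)} = 3 \left(- 10 \left(0 + 7\right)\right) = 3 \left(\left(-10\right) 7\right) = 3 \left(-70\right) = -210$)
$586492 + u{\left(N{\left(-8 \right)} \right)} = 586492 - 210 = 586282$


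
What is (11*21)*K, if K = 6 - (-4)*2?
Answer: 3234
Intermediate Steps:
K = 14 (K = 6 - 1*(-8) = 6 + 8 = 14)
(11*21)*K = (11*21)*14 = 231*14 = 3234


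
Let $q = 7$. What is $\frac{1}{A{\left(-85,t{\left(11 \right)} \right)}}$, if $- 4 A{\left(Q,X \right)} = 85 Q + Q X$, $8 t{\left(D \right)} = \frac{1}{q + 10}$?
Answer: $\frac{32}{57805} \approx 0.00055359$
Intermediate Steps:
$t{\left(D \right)} = \frac{1}{136}$ ($t{\left(D \right)} = \frac{1}{8 \left(7 + 10\right)} = \frac{1}{8 \cdot 17} = \frac{1}{8} \cdot \frac{1}{17} = \frac{1}{136}$)
$A{\left(Q,X \right)} = - \frac{85 Q}{4} - \frac{Q X}{4}$ ($A{\left(Q,X \right)} = - \frac{85 Q + Q X}{4} = - \frac{85 Q}{4} - \frac{Q X}{4}$)
$\frac{1}{A{\left(-85,t{\left(11 \right)} \right)}} = \frac{1}{\left(- \frac{1}{4}\right) \left(-85\right) \left(85 + \frac{1}{136}\right)} = \frac{1}{\left(- \frac{1}{4}\right) \left(-85\right) \frac{11561}{136}} = \frac{1}{\frac{57805}{32}} = \frac{32}{57805}$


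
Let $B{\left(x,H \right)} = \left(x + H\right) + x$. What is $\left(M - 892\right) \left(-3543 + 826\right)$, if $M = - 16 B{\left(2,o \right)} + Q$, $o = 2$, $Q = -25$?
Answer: $2752321$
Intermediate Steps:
$B{\left(x,H \right)} = H + 2 x$ ($B{\left(x,H \right)} = \left(H + x\right) + x = H + 2 x$)
$M = -121$ ($M = - 16 \left(2 + 2 \cdot 2\right) - 25 = - 16 \left(2 + 4\right) - 25 = \left(-16\right) 6 - 25 = -96 - 25 = -121$)
$\left(M - 892\right) \left(-3543 + 826\right) = \left(-121 - 892\right) \left(-3543 + 826\right) = \left(-1013\right) \left(-2717\right) = 2752321$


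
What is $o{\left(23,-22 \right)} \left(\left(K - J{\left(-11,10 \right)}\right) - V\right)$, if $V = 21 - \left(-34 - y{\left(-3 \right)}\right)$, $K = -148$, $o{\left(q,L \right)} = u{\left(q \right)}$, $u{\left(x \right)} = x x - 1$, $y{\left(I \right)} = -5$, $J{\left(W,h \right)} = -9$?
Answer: $-99792$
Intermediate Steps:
$u{\left(x \right)} = -1 + x^{2}$ ($u{\left(x \right)} = x^{2} - 1 = -1 + x^{2}$)
$o{\left(q,L \right)} = -1 + q^{2}$
$V = 50$ ($V = 21 - \left(-34 - -5\right) = 21 - \left(-34 + 5\right) = 21 - -29 = 21 + 29 = 50$)
$o{\left(23,-22 \right)} \left(\left(K - J{\left(-11,10 \right)}\right) - V\right) = \left(-1 + 23^{2}\right) \left(\left(-148 - -9\right) - 50\right) = \left(-1 + 529\right) \left(\left(-148 + 9\right) - 50\right) = 528 \left(-139 - 50\right) = 528 \left(-189\right) = -99792$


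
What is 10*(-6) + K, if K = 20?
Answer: -40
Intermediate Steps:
10*(-6) + K = 10*(-6) + 20 = -60 + 20 = -40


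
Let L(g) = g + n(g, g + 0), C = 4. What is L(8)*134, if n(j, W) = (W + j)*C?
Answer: 9648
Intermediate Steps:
n(j, W) = 4*W + 4*j (n(j, W) = (W + j)*4 = 4*W + 4*j)
L(g) = 9*g (L(g) = g + (4*(g + 0) + 4*g) = g + (4*g + 4*g) = g + 8*g = 9*g)
L(8)*134 = (9*8)*134 = 72*134 = 9648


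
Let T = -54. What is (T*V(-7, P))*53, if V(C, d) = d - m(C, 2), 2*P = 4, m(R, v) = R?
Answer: -25758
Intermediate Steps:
P = 2 (P = (1/2)*4 = 2)
V(C, d) = d - C
(T*V(-7, P))*53 = -54*(2 - 1*(-7))*53 = -54*(2 + 7)*53 = -54*9*53 = -486*53 = -25758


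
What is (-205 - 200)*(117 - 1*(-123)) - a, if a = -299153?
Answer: 201953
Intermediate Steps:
(-205 - 200)*(117 - 1*(-123)) - a = (-205 - 200)*(117 - 1*(-123)) - 1*(-299153) = -405*(117 + 123) + 299153 = -405*240 + 299153 = -97200 + 299153 = 201953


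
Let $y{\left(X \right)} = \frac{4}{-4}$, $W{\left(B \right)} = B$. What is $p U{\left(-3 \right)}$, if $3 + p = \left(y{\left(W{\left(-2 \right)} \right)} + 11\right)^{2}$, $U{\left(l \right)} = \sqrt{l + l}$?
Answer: $97 i \sqrt{6} \approx 237.6 i$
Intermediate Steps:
$y{\left(X \right)} = -1$ ($y{\left(X \right)} = 4 \left(- \frac{1}{4}\right) = -1$)
$U{\left(l \right)} = \sqrt{2} \sqrt{l}$ ($U{\left(l \right)} = \sqrt{2 l} = \sqrt{2} \sqrt{l}$)
$p = 97$ ($p = -3 + \left(-1 + 11\right)^{2} = -3 + 10^{2} = -3 + 100 = 97$)
$p U{\left(-3 \right)} = 97 \sqrt{2} \sqrt{-3} = 97 \sqrt{2} i \sqrt{3} = 97 i \sqrt{6}$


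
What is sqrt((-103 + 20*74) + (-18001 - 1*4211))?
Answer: 3*I*sqrt(2315) ≈ 144.34*I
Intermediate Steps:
sqrt((-103 + 20*74) + (-18001 - 1*4211)) = sqrt((-103 + 1480) + (-18001 - 4211)) = sqrt(1377 - 22212) = sqrt(-20835) = 3*I*sqrt(2315)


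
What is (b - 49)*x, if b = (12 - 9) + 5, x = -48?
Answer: 1968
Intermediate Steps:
b = 8 (b = 3 + 5 = 8)
(b - 49)*x = (8 - 49)*(-48) = -41*(-48) = 1968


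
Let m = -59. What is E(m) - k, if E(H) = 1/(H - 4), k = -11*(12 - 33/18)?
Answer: 14089/126 ≈ 111.82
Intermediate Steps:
k = -671/6 (k = -11*(12 - 33*1/18) = -11*(12 - 11/6) = -11*61/6 = -671/6 ≈ -111.83)
E(H) = 1/(-4 + H)
E(m) - k = 1/(-4 - 59) - 1*(-671/6) = 1/(-63) + 671/6 = -1/63 + 671/6 = 14089/126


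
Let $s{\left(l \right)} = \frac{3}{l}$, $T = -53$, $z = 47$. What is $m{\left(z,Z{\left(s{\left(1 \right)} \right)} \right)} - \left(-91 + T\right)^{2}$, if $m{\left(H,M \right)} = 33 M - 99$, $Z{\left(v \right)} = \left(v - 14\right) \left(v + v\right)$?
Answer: $-23013$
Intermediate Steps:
$Z{\left(v \right)} = 2 v \left(-14 + v\right)$ ($Z{\left(v \right)} = \left(-14 + v\right) 2 v = 2 v \left(-14 + v\right)$)
$m{\left(H,M \right)} = -99 + 33 M$
$m{\left(z,Z{\left(s{\left(1 \right)} \right)} \right)} - \left(-91 + T\right)^{2} = \left(-99 + 33 \cdot 2 \cdot \frac{3}{1} \left(-14 + \frac{3}{1}\right)\right) - \left(-91 - 53\right)^{2} = \left(-99 + 33 \cdot 2 \cdot 3 \cdot 1 \left(-14 + 3 \cdot 1\right)\right) - \left(-144\right)^{2} = \left(-99 + 33 \cdot 2 \cdot 3 \left(-14 + 3\right)\right) - 20736 = \left(-99 + 33 \cdot 2 \cdot 3 \left(-11\right)\right) - 20736 = \left(-99 + 33 \left(-66\right)\right) - 20736 = \left(-99 - 2178\right) - 20736 = -2277 - 20736 = -23013$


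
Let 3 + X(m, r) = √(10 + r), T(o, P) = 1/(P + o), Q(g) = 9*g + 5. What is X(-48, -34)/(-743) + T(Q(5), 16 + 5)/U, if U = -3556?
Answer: 756685/187589668 - 2*I*√6/743 ≈ 0.0040337 - 0.0065935*I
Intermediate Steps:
Q(g) = 5 + 9*g
X(m, r) = -3 + √(10 + r)
X(-48, -34)/(-743) + T(Q(5), 16 + 5)/U = (-3 + √(10 - 34))/(-743) + 1/(((16 + 5) + (5 + 9*5))*(-3556)) = (-3 + √(-24))*(-1/743) - 1/3556/(21 + (5 + 45)) = (-3 + 2*I*√6)*(-1/743) - 1/3556/(21 + 50) = (3/743 - 2*I*√6/743) - 1/3556/71 = (3/743 - 2*I*√6/743) + (1/71)*(-1/3556) = (3/743 - 2*I*√6/743) - 1/252476 = 756685/187589668 - 2*I*√6/743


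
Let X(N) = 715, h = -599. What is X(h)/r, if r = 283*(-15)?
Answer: -143/849 ≈ -0.16843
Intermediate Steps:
r = -4245
X(h)/r = 715/(-4245) = 715*(-1/4245) = -143/849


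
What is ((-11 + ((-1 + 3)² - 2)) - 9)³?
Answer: -5832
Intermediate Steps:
((-11 + ((-1 + 3)² - 2)) - 9)³ = ((-11 + (2² - 2)) - 9)³ = ((-11 + (4 - 2)) - 9)³ = ((-11 + 2) - 9)³ = (-9 - 9)³ = (-18)³ = -5832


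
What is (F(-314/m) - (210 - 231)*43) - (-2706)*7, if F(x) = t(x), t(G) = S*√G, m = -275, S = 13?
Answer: 19845 + 13*√3454/55 ≈ 19859.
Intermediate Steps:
t(G) = 13*√G
F(x) = 13*√x
(F(-314/m) - (210 - 231)*43) - (-2706)*7 = (13*√(-314/(-275)) - (210 - 231)*43) - (-2706)*7 = (13*√(-314*(-1/275)) - (-21)*43) - 1*(-18942) = (13*√(314/275) - 1*(-903)) + 18942 = (13*(√3454/55) + 903) + 18942 = (13*√3454/55 + 903) + 18942 = (903 + 13*√3454/55) + 18942 = 19845 + 13*√3454/55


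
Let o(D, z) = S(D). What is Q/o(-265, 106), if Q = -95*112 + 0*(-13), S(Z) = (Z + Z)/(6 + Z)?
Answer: -275576/53 ≈ -5199.5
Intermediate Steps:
S(Z) = 2*Z/(6 + Z) (S(Z) = (2*Z)/(6 + Z) = 2*Z/(6 + Z))
o(D, z) = 2*D/(6 + D)
Q = -10640 (Q = -10640 + 0 = -10640)
Q/o(-265, 106) = -10640/(2*(-265)/(6 - 265)) = -10640/(2*(-265)/(-259)) = -10640/(2*(-265)*(-1/259)) = -10640/530/259 = -10640*259/530 = -275576/53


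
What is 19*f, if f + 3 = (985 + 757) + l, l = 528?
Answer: 43073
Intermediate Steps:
f = 2267 (f = -3 + ((985 + 757) + 528) = -3 + (1742 + 528) = -3 + 2270 = 2267)
19*f = 19*2267 = 43073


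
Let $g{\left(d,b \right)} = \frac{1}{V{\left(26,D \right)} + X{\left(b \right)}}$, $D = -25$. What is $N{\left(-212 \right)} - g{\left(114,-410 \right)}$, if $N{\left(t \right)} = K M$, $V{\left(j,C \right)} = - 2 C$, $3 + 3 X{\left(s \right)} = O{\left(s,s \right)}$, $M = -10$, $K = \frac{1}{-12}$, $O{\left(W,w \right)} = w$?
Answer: $\frac{1333}{1578} \approx 0.84474$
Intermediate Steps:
$K = - \frac{1}{12} \approx -0.083333$
$X{\left(s \right)} = -1 + \frac{s}{3}$
$g{\left(d,b \right)} = \frac{1}{49 + \frac{b}{3}}$ ($g{\left(d,b \right)} = \frac{1}{\left(-2\right) \left(-25\right) + \left(-1 + \frac{b}{3}\right)} = \frac{1}{50 + \left(-1 + \frac{b}{3}\right)} = \frac{1}{49 + \frac{b}{3}}$)
$N{\left(t \right)} = \frac{5}{6}$ ($N{\left(t \right)} = \left(- \frac{1}{12}\right) \left(-10\right) = \frac{5}{6}$)
$N{\left(-212 \right)} - g{\left(114,-410 \right)} = \frac{5}{6} - \frac{3}{147 - 410} = \frac{5}{6} - \frac{3}{-263} = \frac{5}{6} - 3 \left(- \frac{1}{263}\right) = \frac{5}{6} - - \frac{3}{263} = \frac{5}{6} + \frac{3}{263} = \frac{1333}{1578}$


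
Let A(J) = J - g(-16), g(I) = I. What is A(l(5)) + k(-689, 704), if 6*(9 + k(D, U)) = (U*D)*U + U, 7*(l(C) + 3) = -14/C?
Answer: -284565582/5 ≈ -5.6913e+7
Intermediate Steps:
l(C) = -3 - 2/C (l(C) = -3 + (-14/C)/7 = -3 - 2/C)
A(J) = 16 + J (A(J) = J - 1*(-16) = J + 16 = 16 + J)
k(D, U) = -9 + U/6 + D*U**2/6 (k(D, U) = -9 + ((U*D)*U + U)/6 = -9 + ((D*U)*U + U)/6 = -9 + (D*U**2 + U)/6 = -9 + (U + D*U**2)/6 = -9 + (U/6 + D*U**2/6) = -9 + U/6 + D*U**2/6)
A(l(5)) + k(-689, 704) = (16 + (-3 - 2/5)) + (-9 + (1/6)*704 + (1/6)*(-689)*704**2) = (16 + (-3 - 2*1/5)) + (-9 + 352/3 + (1/6)*(-689)*495616) = (16 + (-3 - 2/5)) + (-9 + 352/3 - 170739712/3) = (16 - 17/5) - 56913129 = 63/5 - 56913129 = -284565582/5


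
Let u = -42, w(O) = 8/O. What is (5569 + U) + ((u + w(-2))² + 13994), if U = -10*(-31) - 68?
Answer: 21921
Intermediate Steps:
U = 242 (U = 310 - 68 = 242)
(5569 + U) + ((u + w(-2))² + 13994) = (5569 + 242) + ((-42 + 8/(-2))² + 13994) = 5811 + ((-42 + 8*(-½))² + 13994) = 5811 + ((-42 - 4)² + 13994) = 5811 + ((-46)² + 13994) = 5811 + (2116 + 13994) = 5811 + 16110 = 21921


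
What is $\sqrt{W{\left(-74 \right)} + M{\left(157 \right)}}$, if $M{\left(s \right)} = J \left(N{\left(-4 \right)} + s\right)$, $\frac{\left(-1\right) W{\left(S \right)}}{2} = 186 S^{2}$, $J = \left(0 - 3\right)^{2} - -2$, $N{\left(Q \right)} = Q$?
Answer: $i \sqrt{2035389} \approx 1426.7 i$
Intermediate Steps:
$J = 11$ ($J = \left(-3\right)^{2} + 2 = 9 + 2 = 11$)
$W{\left(S \right)} = - 372 S^{2}$ ($W{\left(S \right)} = - 2 \cdot 186 S^{2} = - 372 S^{2}$)
$M{\left(s \right)} = -44 + 11 s$ ($M{\left(s \right)} = 11 \left(-4 + s\right) = -44 + 11 s$)
$\sqrt{W{\left(-74 \right)} + M{\left(157 \right)}} = \sqrt{- 372 \left(-74\right)^{2} + \left(-44 + 11 \cdot 157\right)} = \sqrt{\left(-372\right) 5476 + \left(-44 + 1727\right)} = \sqrt{-2037072 + 1683} = \sqrt{-2035389} = i \sqrt{2035389}$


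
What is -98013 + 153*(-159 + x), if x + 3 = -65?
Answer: -132744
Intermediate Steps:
x = -68 (x = -3 - 65 = -68)
-98013 + 153*(-159 + x) = -98013 + 153*(-159 - 68) = -98013 + 153*(-227) = -98013 - 34731 = -132744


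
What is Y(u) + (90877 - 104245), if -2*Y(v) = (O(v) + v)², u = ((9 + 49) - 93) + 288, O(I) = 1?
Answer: -45626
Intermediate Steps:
u = 253 (u = (58 - 93) + 288 = -35 + 288 = 253)
Y(v) = -(1 + v)²/2
Y(u) + (90877 - 104245) = -(1 + 253)²/2 + (90877 - 104245) = -½*254² - 13368 = -½*64516 - 13368 = -32258 - 13368 = -45626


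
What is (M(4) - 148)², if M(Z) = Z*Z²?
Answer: 7056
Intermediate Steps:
M(Z) = Z³
(M(4) - 148)² = (4³ - 148)² = (64 - 148)² = (-84)² = 7056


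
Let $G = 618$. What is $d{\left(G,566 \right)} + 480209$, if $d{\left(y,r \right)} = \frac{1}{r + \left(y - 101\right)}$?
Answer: $\frac{520066348}{1083} \approx 4.8021 \cdot 10^{5}$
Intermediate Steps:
$d{\left(y,r \right)} = \frac{1}{-101 + r + y}$ ($d{\left(y,r \right)} = \frac{1}{r + \left(-101 + y\right)} = \frac{1}{-101 + r + y}$)
$d{\left(G,566 \right)} + 480209 = \frac{1}{-101 + 566 + 618} + 480209 = \frac{1}{1083} + 480209 = \frac{520066348}{1083}$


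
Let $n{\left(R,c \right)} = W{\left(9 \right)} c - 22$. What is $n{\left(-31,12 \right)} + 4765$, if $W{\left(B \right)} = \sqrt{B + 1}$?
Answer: $4743 + 12 \sqrt{10} \approx 4780.9$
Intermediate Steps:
$W{\left(B \right)} = \sqrt{1 + B}$
$n{\left(R,c \right)} = -22 + c \sqrt{10}$ ($n{\left(R,c \right)} = \sqrt{1 + 9} c - 22 = \sqrt{10} c - 22 = c \sqrt{10} - 22 = -22 + c \sqrt{10}$)
$n{\left(-31,12 \right)} + 4765 = \left(-22 + 12 \sqrt{10}\right) + 4765 = 4743 + 12 \sqrt{10}$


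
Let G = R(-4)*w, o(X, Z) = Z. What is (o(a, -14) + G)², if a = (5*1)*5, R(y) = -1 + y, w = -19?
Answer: 6561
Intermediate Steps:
a = 25 (a = 5*5 = 25)
G = 95 (G = (-1 - 4)*(-19) = -5*(-19) = 95)
(o(a, -14) + G)² = (-14 + 95)² = 81² = 6561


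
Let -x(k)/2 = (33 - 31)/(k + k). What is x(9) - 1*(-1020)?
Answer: 9178/9 ≈ 1019.8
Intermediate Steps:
x(k) = -2/k (x(k) = -2*(33 - 31)/(k + k) = -4/(2*k) = -4*1/(2*k) = -2/k)
x(9) - 1*(-1020) = -2/9 - 1*(-1020) = -2*1/9 + 1020 = -2/9 + 1020 = 9178/9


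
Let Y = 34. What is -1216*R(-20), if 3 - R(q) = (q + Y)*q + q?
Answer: -368448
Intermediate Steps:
R(q) = 3 - q - q*(34 + q) (R(q) = 3 - ((q + 34)*q + q) = 3 - ((34 + q)*q + q) = 3 - (q*(34 + q) + q) = 3 - (q + q*(34 + q)) = 3 + (-q - q*(34 + q)) = 3 - q - q*(34 + q))
-1216*R(-20) = -1216*(3 - 1*(-20)² - 35*(-20)) = -1216*(3 - 1*400 + 700) = -1216*(3 - 400 + 700) = -1216*303 = -368448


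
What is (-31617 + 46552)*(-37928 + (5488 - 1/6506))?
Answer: -3152101063335/6506 ≈ -4.8449e+8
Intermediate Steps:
(-31617 + 46552)*(-37928 + (5488 - 1/6506)) = 14935*(-37928 + (5488 - 1*1/6506)) = 14935*(-37928 + (5488 - 1/6506)) = 14935*(-37928 + 35704927/6506) = 14935*(-211054641/6506) = -3152101063335/6506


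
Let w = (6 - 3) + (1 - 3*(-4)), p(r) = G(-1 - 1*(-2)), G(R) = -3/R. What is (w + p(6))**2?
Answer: 169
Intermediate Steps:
p(r) = -3 (p(r) = -3/(-1 - 1*(-2)) = -3/(-1 + 2) = -3/1 = -3*1 = -3)
w = 16 (w = 3 + (1 + 12) = 3 + 13 = 16)
(w + p(6))**2 = (16 - 3)**2 = 13**2 = 169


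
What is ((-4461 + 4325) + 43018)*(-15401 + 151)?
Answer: -653950500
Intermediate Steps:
((-4461 + 4325) + 43018)*(-15401 + 151) = (-136 + 43018)*(-15250) = 42882*(-15250) = -653950500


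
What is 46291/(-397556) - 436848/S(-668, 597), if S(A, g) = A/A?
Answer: -173671589779/397556 ≈ -4.3685e+5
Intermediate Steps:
S(A, g) = 1
46291/(-397556) - 436848/S(-668, 597) = 46291/(-397556) - 436848/1 = 46291*(-1/397556) - 436848*1 = -46291/397556 - 436848 = -173671589779/397556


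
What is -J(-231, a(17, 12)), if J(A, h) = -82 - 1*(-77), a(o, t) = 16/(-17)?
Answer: 5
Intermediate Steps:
a(o, t) = -16/17 (a(o, t) = 16*(-1/17) = -16/17)
J(A, h) = -5 (J(A, h) = -82 + 77 = -5)
-J(-231, a(17, 12)) = -1*(-5) = 5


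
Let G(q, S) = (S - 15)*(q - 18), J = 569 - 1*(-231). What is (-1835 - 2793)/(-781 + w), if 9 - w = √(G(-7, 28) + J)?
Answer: 3572816/595509 - 23140*√19/595509 ≈ 5.8302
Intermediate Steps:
J = 800 (J = 569 + 231 = 800)
G(q, S) = (-18 + q)*(-15 + S) (G(q, S) = (-15 + S)*(-18 + q) = (-18 + q)*(-15 + S))
w = 9 - 5*√19 (w = 9 - √((270 - 18*28 - 15*(-7) + 28*(-7)) + 800) = 9 - √((270 - 504 + 105 - 196) + 800) = 9 - √(-325 + 800) = 9 - √475 = 9 - 5*√19 ≈ -12.794)
(-1835 - 2793)/(-781 + w) = (-1835 - 2793)/(-781 + (9 - 5*√19)) = -4628/(-772 - 5*√19)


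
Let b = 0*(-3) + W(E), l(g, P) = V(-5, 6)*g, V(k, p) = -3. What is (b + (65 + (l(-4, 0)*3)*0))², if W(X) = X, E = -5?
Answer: 3600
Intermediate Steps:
l(g, P) = -3*g
b = -5 (b = 0*(-3) - 5 = 0 - 5 = -5)
(b + (65 + (l(-4, 0)*3)*0))² = (-5 + (65 + (-3*(-4)*3)*0))² = (-5 + (65 + (12*3)*0))² = (-5 + (65 + 36*0))² = (-5 + (65 + 0))² = (-5 + 65)² = 60² = 3600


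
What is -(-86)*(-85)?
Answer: -7310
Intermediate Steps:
-(-86)*(-85) = -1*7310 = -7310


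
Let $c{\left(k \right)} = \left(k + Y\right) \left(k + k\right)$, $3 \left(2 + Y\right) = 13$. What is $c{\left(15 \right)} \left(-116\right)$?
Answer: $-60320$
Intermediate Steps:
$Y = \frac{7}{3}$ ($Y = -2 + \frac{1}{3} \cdot 13 = -2 + \frac{13}{3} = \frac{7}{3} \approx 2.3333$)
$c{\left(k \right)} = 2 k \left(\frac{7}{3} + k\right)$ ($c{\left(k \right)} = \left(k + \frac{7}{3}\right) \left(k + k\right) = \left(\frac{7}{3} + k\right) 2 k = 2 k \left(\frac{7}{3} + k\right)$)
$c{\left(15 \right)} \left(-116\right) = \frac{2}{3} \cdot 15 \left(7 + 3 \cdot 15\right) \left(-116\right) = \frac{2}{3} \cdot 15 \left(7 + 45\right) \left(-116\right) = \frac{2}{3} \cdot 15 \cdot 52 \left(-116\right) = 520 \left(-116\right) = -60320$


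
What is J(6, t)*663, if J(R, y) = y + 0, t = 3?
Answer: 1989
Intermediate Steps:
J(R, y) = y
J(6, t)*663 = 3*663 = 1989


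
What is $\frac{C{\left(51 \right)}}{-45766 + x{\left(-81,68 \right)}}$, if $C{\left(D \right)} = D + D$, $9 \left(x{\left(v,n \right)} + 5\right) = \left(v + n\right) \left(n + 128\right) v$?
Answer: $- \frac{34}{7613} \approx -0.004466$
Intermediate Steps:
$x{\left(v,n \right)} = -5 + \frac{v \left(128 + n\right) \left(n + v\right)}{9}$ ($x{\left(v,n \right)} = -5 + \frac{\left(v + n\right) \left(n + 128\right) v}{9} = -5 + \frac{\left(n + v\right) \left(128 + n\right) v}{9} = -5 + \frac{\left(128 + n\right) \left(n + v\right) v}{9} = -5 + \frac{v \left(128 + n\right) \left(n + v\right)}{9}$)
$C{\left(D \right)} = 2 D$
$\frac{C{\left(51 \right)}}{-45766 + x{\left(-81,68 \right)}} = \frac{2 \cdot 51}{-45766 + \left(-5 + \frac{128 \left(-81\right)^{2}}{9} + \frac{1}{9} \cdot 68 \left(-81\right)^{2} + \frac{1}{9} \left(-81\right) 68^{2} + \frac{128}{9} \cdot 68 \left(-81\right)\right)} = \frac{102}{-45766 + \left(-5 + \frac{128}{9} \cdot 6561 + \frac{1}{9} \cdot 68 \cdot 6561 + \frac{1}{9} \left(-81\right) 4624 - 78336\right)} = \frac{102}{-45766 - -22927} = \frac{102}{-45766 + 22927} = \frac{102}{-22839} = 102 \left(- \frac{1}{22839}\right) = - \frac{34}{7613}$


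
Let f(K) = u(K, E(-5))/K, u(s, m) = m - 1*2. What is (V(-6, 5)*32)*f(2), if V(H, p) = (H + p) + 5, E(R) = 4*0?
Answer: -128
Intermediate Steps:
E(R) = 0
V(H, p) = 5 + H + p
u(s, m) = -2 + m (u(s, m) = m - 2 = -2 + m)
f(K) = -2/K (f(K) = (-2 + 0)/K = -2/K)
(V(-6, 5)*32)*f(2) = ((5 - 6 + 5)*32)*(-2/2) = (4*32)*(-2*½) = 128*(-1) = -128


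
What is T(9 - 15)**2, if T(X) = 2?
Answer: 4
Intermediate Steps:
T(9 - 15)**2 = 2**2 = 4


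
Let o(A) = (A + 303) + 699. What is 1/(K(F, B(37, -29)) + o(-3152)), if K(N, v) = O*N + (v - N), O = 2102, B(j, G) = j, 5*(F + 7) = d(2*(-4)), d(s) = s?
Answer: -5/100908 ≈ -4.9550e-5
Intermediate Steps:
F = -43/5 (F = -7 + (2*(-4))/5 = -7 + (⅕)*(-8) = -7 - 8/5 = -43/5 ≈ -8.6000)
K(N, v) = v + 2101*N (K(N, v) = 2102*N + (v - N) = v + 2101*N)
o(A) = 1002 + A (o(A) = (303 + A) + 699 = 1002 + A)
1/(K(F, B(37, -29)) + o(-3152)) = 1/((37 + 2101*(-43/5)) + (1002 - 3152)) = 1/((37 - 90343/5) - 2150) = 1/(-90158/5 - 2150) = 1/(-100908/5) = -5/100908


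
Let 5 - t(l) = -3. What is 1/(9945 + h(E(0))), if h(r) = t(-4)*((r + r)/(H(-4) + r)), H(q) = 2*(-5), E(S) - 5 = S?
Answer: 1/9929 ≈ 0.00010072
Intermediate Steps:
E(S) = 5 + S
H(q) = -10
t(l) = 8 (t(l) = 5 - 1*(-3) = 5 + 3 = 8)
h(r) = 16*r/(-10 + r) (h(r) = 8*((r + r)/(-10 + r)) = 8*((2*r)/(-10 + r)) = 8*(2*r/(-10 + r)) = 16*r/(-10 + r))
1/(9945 + h(E(0))) = 1/(9945 + 16*(5 + 0)/(-10 + (5 + 0))) = 1/(9945 + 16*5/(-10 + 5)) = 1/(9945 + 16*5/(-5)) = 1/(9945 + 16*5*(-⅕)) = 1/(9945 - 16) = 1/9929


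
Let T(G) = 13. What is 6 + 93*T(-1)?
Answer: 1215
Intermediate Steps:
6 + 93*T(-1) = 6 + 93*13 = 6 + 1209 = 1215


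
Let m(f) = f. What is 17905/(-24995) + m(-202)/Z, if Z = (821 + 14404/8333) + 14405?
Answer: -17800664206/24397554513 ≈ -0.72961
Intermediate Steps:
Z = 9760974/641 (Z = (821 + 14404*(1/8333)) + 14405 = (821 + 1108/641) + 14405 = 527369/641 + 14405 = 9760974/641 ≈ 15228.)
17905/(-24995) + m(-202)/Z = 17905/(-24995) - 202/9760974/641 = 17905*(-1/24995) - 202*641/9760974 = -3581/4999 - 64741/4880487 = -17800664206/24397554513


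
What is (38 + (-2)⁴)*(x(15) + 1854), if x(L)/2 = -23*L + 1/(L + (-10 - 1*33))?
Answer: 439965/7 ≈ 62852.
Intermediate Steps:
x(L) = -46*L + 2/(-43 + L) (x(L) = 2*(-23*L + 1/(L + (-10 - 1*33))) = 2*(-23*L + 1/(L + (-10 - 33))) = 2*(-23*L + 1/(L - 43)) = 2*(-23*L + 1/(-43 + L)) = 2*(1/(-43 + L) - 23*L) = -46*L + 2/(-43 + L))
(38 + (-2)⁴)*(x(15) + 1854) = (38 + (-2)⁴)*(2*(1 - 23*15² + 989*15)/(-43 + 15) + 1854) = (38 + 16)*(2*(1 - 23*225 + 14835)/(-28) + 1854) = 54*(2*(-1/28)*(1 - 5175 + 14835) + 1854) = 54*(2*(-1/28)*9661 + 1854) = 54*(-9661/14 + 1854) = 54*(16295/14) = 439965/7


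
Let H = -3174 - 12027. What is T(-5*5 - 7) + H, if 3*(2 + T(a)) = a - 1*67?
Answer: -15236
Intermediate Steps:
T(a) = -73/3 + a/3 (T(a) = -2 + (a - 1*67)/3 = -2 + (a - 67)/3 = -2 + (-67 + a)/3 = -2 + (-67/3 + a/3) = -73/3 + a/3)
H = -15201
T(-5*5 - 7) + H = (-73/3 + (-5*5 - 7)/3) - 15201 = (-73/3 + (-25 - 7)/3) - 15201 = (-73/3 + (⅓)*(-32)) - 15201 = (-73/3 - 32/3) - 15201 = -35 - 15201 = -15236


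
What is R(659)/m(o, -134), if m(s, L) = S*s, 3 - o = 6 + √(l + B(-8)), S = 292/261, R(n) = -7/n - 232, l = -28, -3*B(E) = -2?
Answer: 359150355/20974652 - 39905595*I*√246/20974652 ≈ 17.123 - 29.841*I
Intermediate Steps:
B(E) = ⅔ (B(E) = -⅓*(-2) = ⅔)
R(n) = -232 - 7/n
S = 292/261 (S = 292*(1/261) = 292/261 ≈ 1.1188)
o = -3 - I*√246/3 (o = 3 - (6 + √(-28 + ⅔)) = 3 - (6 + √(-82/3)) = 3 - (6 + I*√246/3) = 3 + (-6 - I*√246/3) = -3 - I*√246/3 ≈ -3.0 - 5.2281*I)
m(s, L) = 292*s/261
R(659)/m(o, -134) = (-232 - 7/659)/((292*(-3 - I*√246/3)/261)) = (-232 - 7*1/659)/(-292/87 - 292*I*√246/783) = (-232 - 7/659)/(-292/87 - 292*I*√246/783) = -152895/(659*(-292/87 - 292*I*√246/783))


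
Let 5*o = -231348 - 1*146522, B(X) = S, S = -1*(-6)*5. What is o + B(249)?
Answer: -75544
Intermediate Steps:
S = 30 (S = 6*5 = 30)
B(X) = 30
o = -75574 (o = (-231348 - 1*146522)/5 = (-231348 - 146522)/5 = (⅕)*(-377870) = -75574)
o + B(249) = -75574 + 30 = -75544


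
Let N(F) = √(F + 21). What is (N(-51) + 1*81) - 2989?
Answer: -2908 + I*√30 ≈ -2908.0 + 5.4772*I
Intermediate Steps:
N(F) = √(21 + F)
(N(-51) + 1*81) - 2989 = (√(21 - 51) + 1*81) - 2989 = (√(-30) + 81) - 2989 = (I*√30 + 81) - 2989 = (81 + I*√30) - 2989 = -2908 + I*√30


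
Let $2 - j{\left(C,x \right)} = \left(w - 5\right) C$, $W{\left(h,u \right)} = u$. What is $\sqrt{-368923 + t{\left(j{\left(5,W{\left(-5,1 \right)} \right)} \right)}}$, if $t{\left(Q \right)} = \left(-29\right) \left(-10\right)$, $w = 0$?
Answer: $i \sqrt{368633} \approx 607.15 i$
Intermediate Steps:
$j{\left(C,x \right)} = 2 + 5 C$ ($j{\left(C,x \right)} = 2 - \left(0 - 5\right) C = 2 - - 5 C = 2 + 5 C$)
$t{\left(Q \right)} = 290$
$\sqrt{-368923 + t{\left(j{\left(5,W{\left(-5,1 \right)} \right)} \right)}} = \sqrt{-368923 + 290} = \sqrt{-368633} = i \sqrt{368633}$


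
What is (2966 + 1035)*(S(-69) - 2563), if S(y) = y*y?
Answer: 8794198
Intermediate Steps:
S(y) = y**2
(2966 + 1035)*(S(-69) - 2563) = (2966 + 1035)*((-69)**2 - 2563) = 4001*(4761 - 2563) = 4001*2198 = 8794198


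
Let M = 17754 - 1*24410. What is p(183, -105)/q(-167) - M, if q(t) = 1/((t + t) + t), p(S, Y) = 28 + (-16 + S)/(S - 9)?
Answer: -455465/58 ≈ -7852.8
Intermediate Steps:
p(S, Y) = 28 + (-16 + S)/(-9 + S)
q(t) = 1/(3*t) (q(t) = 1/(2*t + t) = 1/(3*t))
M = -6656 (M = 17754 - 24410 = -6656)
p(183, -105)/q(-167) - M = ((-268 + 29*183)/(-9 + 183))/(((⅓)/(-167))) - 1*(-6656) = ((-268 + 5307)/174)/(((⅓)*(-1/167))) + 6656 = ((1/174)*5039)/(-1/501) + 6656 = (5039/174)*(-501) + 6656 = -841513/58 + 6656 = -455465/58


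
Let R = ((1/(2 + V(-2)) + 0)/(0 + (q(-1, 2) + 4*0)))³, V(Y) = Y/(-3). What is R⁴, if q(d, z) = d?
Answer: 531441/68719476736 ≈ 7.7335e-6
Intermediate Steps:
V(Y) = -Y/3 (V(Y) = Y*(-⅓) = -Y/3)
R = -27/512 (R = ((1/(2 - ⅓*(-2)) + 0)/(0 + (-1 + 4*0)))³ = ((1/(2 + ⅔) + 0)/(0 + (-1 + 0)))³ = ((1/(8/3) + 0)/(0 - 1))³ = ((3/8 + 0)/(-1))³ = ((3/8)*(-1))³ = (-3/8)³ = -27/512 ≈ -0.052734)
R⁴ = (-27/512)⁴ = 531441/68719476736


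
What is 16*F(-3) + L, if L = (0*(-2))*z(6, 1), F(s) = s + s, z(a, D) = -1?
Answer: -96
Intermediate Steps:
F(s) = 2*s
L = 0 (L = (0*(-2))*(-1) = 0*(-1) = 0)
16*F(-3) + L = 16*(2*(-3)) + 0 = 16*(-6) + 0 = -96 + 0 = -96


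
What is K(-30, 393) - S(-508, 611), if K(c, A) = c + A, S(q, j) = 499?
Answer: -136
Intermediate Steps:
K(c, A) = A + c
K(-30, 393) - S(-508, 611) = (393 - 30) - 1*499 = 363 - 499 = -136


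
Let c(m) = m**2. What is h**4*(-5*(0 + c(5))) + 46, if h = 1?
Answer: -79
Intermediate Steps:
h**4*(-5*(0 + c(5))) + 46 = 1**4*(-5*(0 + 5**2)) + 46 = 1*(-5*(0 + 25)) + 46 = 1*(-5*25) + 46 = 1*(-125) + 46 = -125 + 46 = -79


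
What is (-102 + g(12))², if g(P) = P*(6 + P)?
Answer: 12996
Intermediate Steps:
(-102 + g(12))² = (-102 + 12*(6 + 12))² = (-102 + 12*18)² = (-102 + 216)² = 114² = 12996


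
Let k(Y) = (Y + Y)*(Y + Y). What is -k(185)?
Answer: -136900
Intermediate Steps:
k(Y) = 4*Y² (k(Y) = (2*Y)*(2*Y) = 4*Y²)
-k(185) = -4*185² = -4*34225 = -1*136900 = -136900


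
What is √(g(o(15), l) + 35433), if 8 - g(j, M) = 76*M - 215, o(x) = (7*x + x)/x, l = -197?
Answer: 2*√12657 ≈ 225.01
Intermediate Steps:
o(x) = 8 (o(x) = (8*x)/x = 8)
g(j, M) = 223 - 76*M (g(j, M) = 8 - (76*M - 215) = 8 - (-215 + 76*M) = 8 + (215 - 76*M) = 223 - 76*M)
√(g(o(15), l) + 35433) = √((223 - 76*(-197)) + 35433) = √((223 + 14972) + 35433) = √(15195 + 35433) = √50628 = 2*√12657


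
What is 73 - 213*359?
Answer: -76394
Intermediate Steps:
73 - 213*359 = 73 - 76467 = -76394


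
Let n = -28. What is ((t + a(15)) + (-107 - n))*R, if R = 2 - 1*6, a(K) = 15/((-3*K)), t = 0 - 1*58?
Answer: 1648/3 ≈ 549.33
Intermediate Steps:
t = -58 (t = 0 - 58 = -58)
a(K) = -5/K (a(K) = 15*(-1/(3*K)) = -5/K)
R = -4 (R = 2 - 6 = -4)
((t + a(15)) + (-107 - n))*R = ((-58 - 5/15) + (-107 - 1*(-28)))*(-4) = ((-58 - 5*1/15) + (-107 + 28))*(-4) = ((-58 - ⅓) - 79)*(-4) = (-175/3 - 79)*(-4) = -412/3*(-4) = 1648/3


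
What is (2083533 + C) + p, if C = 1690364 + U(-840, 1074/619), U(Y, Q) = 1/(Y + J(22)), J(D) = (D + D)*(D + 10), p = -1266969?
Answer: 1423935105/568 ≈ 2.5069e+6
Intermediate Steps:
J(D) = 2*D*(10 + D) (J(D) = (2*D)*(10 + D) = 2*D*(10 + D))
U(Y, Q) = 1/(1408 + Y) (U(Y, Q) = 1/(Y + 2*22*(10 + 22)) = 1/(Y + 2*22*32) = 1/(Y + 1408) = 1/(1408 + Y))
C = 960126753/568 (C = 1690364 + 1/(1408 - 840) = 1690364 + 1/568 = 960126753/568 ≈ 1.6904e+6)
(2083533 + C) + p = (2083533 + 960126753/568) - 1266969 = 2143573497/568 - 1266969 = 1423935105/568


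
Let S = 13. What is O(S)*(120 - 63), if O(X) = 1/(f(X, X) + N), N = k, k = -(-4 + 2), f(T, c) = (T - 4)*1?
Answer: 57/11 ≈ 5.1818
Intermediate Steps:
f(T, c) = -4 + T (f(T, c) = (-4 + T)*1 = -4 + T)
k = 2 (k = -1*(-2) = 2)
N = 2
O(X) = 1/(-2 + X) (O(X) = 1/((-4 + X) + 2) = 1/(-2 + X))
O(S)*(120 - 63) = (120 - 63)/(-2 + 13) = 57/11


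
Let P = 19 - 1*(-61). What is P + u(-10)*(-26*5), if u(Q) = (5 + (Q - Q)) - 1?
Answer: -440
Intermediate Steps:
P = 80 (P = 19 + 61 = 80)
u(Q) = 4 (u(Q) = (5 + 0) - 1 = 5 - 1 = 4)
P + u(-10)*(-26*5) = 80 + 4*(-26*5) = 80 + 4*(-130) = 80 - 520 = -440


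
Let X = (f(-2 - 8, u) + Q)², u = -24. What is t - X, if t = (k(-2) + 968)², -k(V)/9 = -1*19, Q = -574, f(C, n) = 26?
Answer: 997017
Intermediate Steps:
k(V) = 171 (k(V) = -(-9)*19 = -9*(-19) = 171)
t = 1297321 (t = (171 + 968)² = 1139² = 1297321)
X = 300304 (X = (26 - 574)² = (-548)² = 300304)
t - X = 1297321 - 1*300304 = 1297321 - 300304 = 997017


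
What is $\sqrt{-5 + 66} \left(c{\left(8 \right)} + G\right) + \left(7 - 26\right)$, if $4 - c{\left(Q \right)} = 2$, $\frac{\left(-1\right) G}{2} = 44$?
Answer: $-19 - 86 \sqrt{61} \approx -690.68$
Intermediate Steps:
$G = -88$ ($G = \left(-2\right) 44 = -88$)
$c{\left(Q \right)} = 2$ ($c{\left(Q \right)} = 4 - 2 = 2$)
$\sqrt{-5 + 66} \left(c{\left(8 \right)} + G\right) + \left(7 - 26\right) = \sqrt{-5 + 66} \left(2 - 88\right) + \left(7 - 26\right) = \sqrt{61} \left(-86\right) - 19 = - 86 \sqrt{61} - 19 = -19 - 86 \sqrt{61}$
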